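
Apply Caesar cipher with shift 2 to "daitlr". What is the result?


Caesar cipher: shift "daitlr" by 2
  'd' (pos 3) + 2 = pos 5 = 'f'
  'a' (pos 0) + 2 = pos 2 = 'c'
  'i' (pos 8) + 2 = pos 10 = 'k'
  't' (pos 19) + 2 = pos 21 = 'v'
  'l' (pos 11) + 2 = pos 13 = 'n'
  'r' (pos 17) + 2 = pos 19 = 't'
Result: fckvnt

fckvnt


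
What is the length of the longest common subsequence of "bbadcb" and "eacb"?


LCS of "bbadcb" and "eacb"
DP table:
           e    a    c    b
      0    0    0    0    0
  b   0    0    0    0    1
  b   0    0    0    0    1
  a   0    0    1    1    1
  d   0    0    1    1    1
  c   0    0    1    2    2
  b   0    0    1    2    3
LCS length = dp[6][4] = 3

3


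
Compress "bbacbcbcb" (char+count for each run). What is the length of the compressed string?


Input: bbacbcbcb
Runs:
  'b' x 2 => "b2"
  'a' x 1 => "a1"
  'c' x 1 => "c1"
  'b' x 1 => "b1"
  'c' x 1 => "c1"
  'b' x 1 => "b1"
  'c' x 1 => "c1"
  'b' x 1 => "b1"
Compressed: "b2a1c1b1c1b1c1b1"
Compressed length: 16

16


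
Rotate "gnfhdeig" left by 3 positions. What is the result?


Input: "gnfhdeig", rotate left by 3
First 3 characters: "gnf"
Remaining characters: "hdeig"
Concatenate remaining + first: "hdeig" + "gnf" = "hdeiggnf"

hdeiggnf


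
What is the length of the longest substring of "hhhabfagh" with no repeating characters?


Input: "hhhabfagh"
Sliding window (track last position of each char):
  Position 0 ('h'): window [0,0] length 1 -- new best
  Position 1 ('h'): repeat (last at 0), move window start to 1
  Position 1 ('h'): window [1,1] length 1
  Position 2 ('h'): repeat (last at 1), move window start to 2
  Position 2 ('h'): window [2,2] length 1
  Position 3 ('a'): window [2,3] length 2 -- new best
  Position 4 ('b'): window [2,4] length 3 -- new best
  Position 5 ('f'): window [2,5] length 4 -- new best
  Position 6 ('a'): repeat (last at 3), move window start to 4
  Position 6 ('a'): window [4,6] length 3
  Position 7 ('g'): window [4,7] length 4
  Position 8 ('h'): window [4,8] length 5 -- new best
Longest substring with no repeats: "bfagh" with length 5

5


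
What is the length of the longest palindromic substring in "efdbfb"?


Input: "efdbfb"
Checking substrings for palindromes:
  [3:6] "bfb" (len 3) => palindrome
Longest palindromic substring: "bfb" with length 3

3


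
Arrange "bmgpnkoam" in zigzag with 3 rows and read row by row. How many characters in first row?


Zigzag "bmgpnkoam" into 3 rows:
Placing characters:
  'b' => row 0
  'm' => row 1
  'g' => row 2
  'p' => row 1
  'n' => row 0
  'k' => row 1
  'o' => row 2
  'a' => row 1
  'm' => row 0
Rows:
  Row 0: "bnm"
  Row 1: "mpka"
  Row 2: "go"
First row length: 3

3


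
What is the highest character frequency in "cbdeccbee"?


Input: cbdeccbee
Character counts:
  'b': 2
  'c': 3
  'd': 1
  'e': 3
Maximum frequency: 3

3


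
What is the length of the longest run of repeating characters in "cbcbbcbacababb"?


Input: "cbcbbcbacababb"
Scanning for longest run:
  Position 1 ('b'): new char, reset run to 1
  Position 2 ('c'): new char, reset run to 1
  Position 3 ('b'): new char, reset run to 1
  Position 4 ('b'): continues run of 'b', length=2
  Position 5 ('c'): new char, reset run to 1
  Position 6 ('b'): new char, reset run to 1
  Position 7 ('a'): new char, reset run to 1
  Position 8 ('c'): new char, reset run to 1
  Position 9 ('a'): new char, reset run to 1
  Position 10 ('b'): new char, reset run to 1
  Position 11 ('a'): new char, reset run to 1
  Position 12 ('b'): new char, reset run to 1
  Position 13 ('b'): continues run of 'b', length=2
Longest run: 'b' with length 2

2


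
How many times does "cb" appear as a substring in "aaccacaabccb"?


Searching for "cb" in "aaccacaabccb"
Scanning each position:
  Position 0: "aa" => no
  Position 1: "ac" => no
  Position 2: "cc" => no
  Position 3: "ca" => no
  Position 4: "ac" => no
  Position 5: "ca" => no
  Position 6: "aa" => no
  Position 7: "ab" => no
  Position 8: "bc" => no
  Position 9: "cc" => no
  Position 10: "cb" => MATCH
Total occurrences: 1

1


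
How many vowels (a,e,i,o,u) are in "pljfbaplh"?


Input: pljfbaplh
Checking each character:
  'p' at position 0: consonant
  'l' at position 1: consonant
  'j' at position 2: consonant
  'f' at position 3: consonant
  'b' at position 4: consonant
  'a' at position 5: vowel (running total: 1)
  'p' at position 6: consonant
  'l' at position 7: consonant
  'h' at position 8: consonant
Total vowels: 1

1


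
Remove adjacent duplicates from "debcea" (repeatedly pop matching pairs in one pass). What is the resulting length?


Input: debcea
Stack-based adjacent duplicate removal:
  Read 'd': push. Stack: d
  Read 'e': push. Stack: de
  Read 'b': push. Stack: deb
  Read 'c': push. Stack: debc
  Read 'e': push. Stack: debce
  Read 'a': push. Stack: debcea
Final stack: "debcea" (length 6)

6


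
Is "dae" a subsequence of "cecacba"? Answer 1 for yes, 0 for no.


Check if "dae" is a subsequence of "cecacba"
Greedy scan:
  Position 0 ('c'): no match needed
  Position 1 ('e'): no match needed
  Position 2 ('c'): no match needed
  Position 3 ('a'): no match needed
  Position 4 ('c'): no match needed
  Position 5 ('b'): no match needed
  Position 6 ('a'): no match needed
Only matched 0/3 characters => not a subsequence

0


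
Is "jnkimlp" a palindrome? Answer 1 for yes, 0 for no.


Input: jnkimlp
Reversed: plmiknj
  Compare pos 0 ('j') with pos 6 ('p'): MISMATCH
  Compare pos 1 ('n') with pos 5 ('l'): MISMATCH
  Compare pos 2 ('k') with pos 4 ('m'): MISMATCH
Result: not a palindrome

0


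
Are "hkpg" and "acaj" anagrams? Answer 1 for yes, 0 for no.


Strings: "hkpg", "acaj"
Sorted first:  ghkp
Sorted second: aacj
Differ at position 0: 'g' vs 'a' => not anagrams

0


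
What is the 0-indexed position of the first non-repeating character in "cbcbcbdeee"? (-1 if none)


Input: cbcbcbdeee
Character frequencies:
  'b': 3
  'c': 3
  'd': 1
  'e': 3
Scanning left to right for freq == 1:
  Position 0 ('c'): freq=3, skip
  Position 1 ('b'): freq=3, skip
  Position 2 ('c'): freq=3, skip
  Position 3 ('b'): freq=3, skip
  Position 4 ('c'): freq=3, skip
  Position 5 ('b'): freq=3, skip
  Position 6 ('d'): unique! => answer = 6

6


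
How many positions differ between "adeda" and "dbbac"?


Comparing "adeda" and "dbbac" position by position:
  Position 0: 'a' vs 'd' => DIFFER
  Position 1: 'd' vs 'b' => DIFFER
  Position 2: 'e' vs 'b' => DIFFER
  Position 3: 'd' vs 'a' => DIFFER
  Position 4: 'a' vs 'c' => DIFFER
Positions that differ: 5

5


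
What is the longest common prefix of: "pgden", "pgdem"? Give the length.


Words: pgden, pgdem
  Position 0: all 'p' => match
  Position 1: all 'g' => match
  Position 2: all 'd' => match
  Position 3: all 'e' => match
  Position 4: ('n', 'm') => mismatch, stop
LCP = "pgde" (length 4)

4


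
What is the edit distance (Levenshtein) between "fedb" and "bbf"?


Computing edit distance: "fedb" -> "bbf"
DP table:
           b    b    f
      0    1    2    3
  f   1    1    2    2
  e   2    2    2    3
  d   3    3    3    3
  b   4    3    3    4
Edit distance = dp[4][3] = 4

4


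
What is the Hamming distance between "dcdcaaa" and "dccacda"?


Comparing "dcdcaaa" and "dccacda" position by position:
  Position 0: 'd' vs 'd' => same
  Position 1: 'c' vs 'c' => same
  Position 2: 'd' vs 'c' => differ
  Position 3: 'c' vs 'a' => differ
  Position 4: 'a' vs 'c' => differ
  Position 5: 'a' vs 'd' => differ
  Position 6: 'a' vs 'a' => same
Total differences (Hamming distance): 4

4


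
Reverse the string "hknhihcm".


Input: hknhihcm
Reading characters right to left:
  Position 7: 'm'
  Position 6: 'c'
  Position 5: 'h'
  Position 4: 'i'
  Position 3: 'h'
  Position 2: 'n'
  Position 1: 'k'
  Position 0: 'h'
Reversed: mchihnkh

mchihnkh


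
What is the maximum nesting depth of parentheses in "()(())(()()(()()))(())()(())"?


Input: "()(())(()()(()()))(())()(())"
Tracking depth:
  Position 0 '(': depth becomes 1
  Position 1 ')': depth becomes 0
  Position 2 '(': depth becomes 1
  Position 3 '(': depth becomes 2
  Position 4 ')': depth becomes 1
  Position 5 ')': depth becomes 0
  Position 6 '(': depth becomes 1
  Position 7 '(': depth becomes 2
  Position 8 ')': depth becomes 1
  Position 9 '(': depth becomes 2
  Position 10 ')': depth becomes 1
  Position 11 '(': depth becomes 2
  Position 12 '(': depth becomes 3
  Position 13 ')': depth becomes 2
  Position 14 '(': depth becomes 3
  Position 15 ')': depth becomes 2
  Position 16 ')': depth becomes 1
  Position 17 ')': depth becomes 0
  Position 18 '(': depth becomes 1
  Position 19 '(': depth becomes 2
  Position 20 ')': depth becomes 1
  Position 21 ')': depth becomes 0
  Position 22 '(': depth becomes 1
  Position 23 ')': depth becomes 0
  Position 24 '(': depth becomes 1
  Position 25 '(': depth becomes 2
  Position 26 ')': depth becomes 1
  Position 27 ')': depth becomes 0
Maximum depth reached: 3

3


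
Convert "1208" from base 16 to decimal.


Input: "1208" in base 16
Positional expansion:
  Digit '1' (value 1) x 16^3 = 4096
  Digit '2' (value 2) x 16^2 = 512
  Digit '0' (value 0) x 16^1 = 0
  Digit '8' (value 8) x 16^0 = 8
Sum = 4616

4616


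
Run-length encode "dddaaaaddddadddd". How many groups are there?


Input: dddaaaaddddadddd
Scanning for consecutive runs:
  Group 1: 'd' x 3 (positions 0-2)
  Group 2: 'a' x 4 (positions 3-6)
  Group 3: 'd' x 4 (positions 7-10)
  Group 4: 'a' x 1 (positions 11-11)
  Group 5: 'd' x 4 (positions 12-15)
Total groups: 5

5


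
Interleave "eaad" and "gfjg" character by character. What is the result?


Interleaving "eaad" and "gfjg":
  Position 0: 'e' from first, 'g' from second => "eg"
  Position 1: 'a' from first, 'f' from second => "af"
  Position 2: 'a' from first, 'j' from second => "aj"
  Position 3: 'd' from first, 'g' from second => "dg"
Result: egafajdg

egafajdg


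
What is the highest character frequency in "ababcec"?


Input: ababcec
Character counts:
  'a': 2
  'b': 2
  'c': 2
  'e': 1
Maximum frequency: 2

2


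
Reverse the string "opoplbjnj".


Input: opoplbjnj
Reading characters right to left:
  Position 8: 'j'
  Position 7: 'n'
  Position 6: 'j'
  Position 5: 'b'
  Position 4: 'l'
  Position 3: 'p'
  Position 2: 'o'
  Position 1: 'p'
  Position 0: 'o'
Reversed: jnjblpopo

jnjblpopo


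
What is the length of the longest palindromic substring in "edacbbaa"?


Input: "edacbbaa"
Checking substrings for palindromes:
  [4:6] "bb" (len 2) => palindrome
  [6:8] "aa" (len 2) => palindrome
Longest palindromic substring: "bb" with length 2

2


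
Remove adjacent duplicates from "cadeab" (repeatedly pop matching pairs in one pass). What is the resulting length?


Input: cadeab
Stack-based adjacent duplicate removal:
  Read 'c': push. Stack: c
  Read 'a': push. Stack: ca
  Read 'd': push. Stack: cad
  Read 'e': push. Stack: cade
  Read 'a': push. Stack: cadea
  Read 'b': push. Stack: cadeab
Final stack: "cadeab" (length 6)

6


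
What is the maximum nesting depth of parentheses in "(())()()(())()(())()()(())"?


Input: "(())()()(())()(())()()(())"
Tracking depth:
  Position 0 '(': depth becomes 1
  Position 1 '(': depth becomes 2
  Position 2 ')': depth becomes 1
  Position 3 ')': depth becomes 0
  Position 4 '(': depth becomes 1
  Position 5 ')': depth becomes 0
  Position 6 '(': depth becomes 1
  Position 7 ')': depth becomes 0
  Position 8 '(': depth becomes 1
  Position 9 '(': depth becomes 2
  Position 10 ')': depth becomes 1
  Position 11 ')': depth becomes 0
  Position 12 '(': depth becomes 1
  Position 13 ')': depth becomes 0
  Position 14 '(': depth becomes 1
  Position 15 '(': depth becomes 2
  Position 16 ')': depth becomes 1
  Position 17 ')': depth becomes 0
  Position 18 '(': depth becomes 1
  Position 19 ')': depth becomes 0
  Position 20 '(': depth becomes 1
  Position 21 ')': depth becomes 0
  Position 22 '(': depth becomes 1
  Position 23 '(': depth becomes 2
  Position 24 ')': depth becomes 1
  Position 25 ')': depth becomes 0
Maximum depth reached: 2

2


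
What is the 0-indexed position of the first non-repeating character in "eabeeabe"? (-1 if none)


Input: eabeeabe
Character frequencies:
  'a': 2
  'b': 2
  'e': 4
Scanning left to right for freq == 1:
  Position 0 ('e'): freq=4, skip
  Position 1 ('a'): freq=2, skip
  Position 2 ('b'): freq=2, skip
  Position 3 ('e'): freq=4, skip
  Position 4 ('e'): freq=4, skip
  Position 5 ('a'): freq=2, skip
  Position 6 ('b'): freq=2, skip
  Position 7 ('e'): freq=4, skip
  No unique character found => answer = -1

-1


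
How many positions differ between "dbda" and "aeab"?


Comparing "dbda" and "aeab" position by position:
  Position 0: 'd' vs 'a' => DIFFER
  Position 1: 'b' vs 'e' => DIFFER
  Position 2: 'd' vs 'a' => DIFFER
  Position 3: 'a' vs 'b' => DIFFER
Positions that differ: 4

4


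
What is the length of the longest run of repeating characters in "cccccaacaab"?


Input: "cccccaacaab"
Scanning for longest run:
  Position 1 ('c'): continues run of 'c', length=2
  Position 2 ('c'): continues run of 'c', length=3
  Position 3 ('c'): continues run of 'c', length=4
  Position 4 ('c'): continues run of 'c', length=5
  Position 5 ('a'): new char, reset run to 1
  Position 6 ('a'): continues run of 'a', length=2
  Position 7 ('c'): new char, reset run to 1
  Position 8 ('a'): new char, reset run to 1
  Position 9 ('a'): continues run of 'a', length=2
  Position 10 ('b'): new char, reset run to 1
Longest run: 'c' with length 5

5


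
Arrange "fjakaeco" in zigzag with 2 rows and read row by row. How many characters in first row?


Zigzag "fjakaeco" into 2 rows:
Placing characters:
  'f' => row 0
  'j' => row 1
  'a' => row 0
  'k' => row 1
  'a' => row 0
  'e' => row 1
  'c' => row 0
  'o' => row 1
Rows:
  Row 0: "faac"
  Row 1: "jkeo"
First row length: 4

4


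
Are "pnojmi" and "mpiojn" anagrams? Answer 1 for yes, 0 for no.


Strings: "pnojmi", "mpiojn"
Sorted first:  ijmnop
Sorted second: ijmnop
Sorted forms match => anagrams

1


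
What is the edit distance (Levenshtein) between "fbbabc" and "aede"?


Computing edit distance: "fbbabc" -> "aede"
DP table:
           a    e    d    e
      0    1    2    3    4
  f   1    1    2    3    4
  b   2    2    2    3    4
  b   3    3    3    3    4
  a   4    3    4    4    4
  b   5    4    4    5    5
  c   6    5    5    5    6
Edit distance = dp[6][4] = 6

6


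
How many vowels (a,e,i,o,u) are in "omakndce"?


Input: omakndce
Checking each character:
  'o' at position 0: vowel (running total: 1)
  'm' at position 1: consonant
  'a' at position 2: vowel (running total: 2)
  'k' at position 3: consonant
  'n' at position 4: consonant
  'd' at position 5: consonant
  'c' at position 6: consonant
  'e' at position 7: vowel (running total: 3)
Total vowels: 3

3


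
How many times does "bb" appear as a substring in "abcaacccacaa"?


Searching for "bb" in "abcaacccacaa"
Scanning each position:
  Position 0: "ab" => no
  Position 1: "bc" => no
  Position 2: "ca" => no
  Position 3: "aa" => no
  Position 4: "ac" => no
  Position 5: "cc" => no
  Position 6: "cc" => no
  Position 7: "ca" => no
  Position 8: "ac" => no
  Position 9: "ca" => no
  Position 10: "aa" => no
Total occurrences: 0

0


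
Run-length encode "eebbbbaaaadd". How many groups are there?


Input: eebbbbaaaadd
Scanning for consecutive runs:
  Group 1: 'e' x 2 (positions 0-1)
  Group 2: 'b' x 4 (positions 2-5)
  Group 3: 'a' x 4 (positions 6-9)
  Group 4: 'd' x 2 (positions 10-11)
Total groups: 4

4


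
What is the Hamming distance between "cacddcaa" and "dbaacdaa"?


Comparing "cacddcaa" and "dbaacdaa" position by position:
  Position 0: 'c' vs 'd' => differ
  Position 1: 'a' vs 'b' => differ
  Position 2: 'c' vs 'a' => differ
  Position 3: 'd' vs 'a' => differ
  Position 4: 'd' vs 'c' => differ
  Position 5: 'c' vs 'd' => differ
  Position 6: 'a' vs 'a' => same
  Position 7: 'a' vs 'a' => same
Total differences (Hamming distance): 6

6


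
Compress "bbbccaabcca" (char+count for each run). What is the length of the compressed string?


Input: bbbccaabcca
Runs:
  'b' x 3 => "b3"
  'c' x 2 => "c2"
  'a' x 2 => "a2"
  'b' x 1 => "b1"
  'c' x 2 => "c2"
  'a' x 1 => "a1"
Compressed: "b3c2a2b1c2a1"
Compressed length: 12

12


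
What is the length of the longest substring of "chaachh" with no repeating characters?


Input: "chaachh"
Sliding window (track last position of each char):
  Position 0 ('c'): window [0,0] length 1 -- new best
  Position 1 ('h'): window [0,1] length 2 -- new best
  Position 2 ('a'): window [0,2] length 3 -- new best
  Position 3 ('a'): repeat (last at 2), move window start to 3
  Position 3 ('a'): window [3,3] length 1
  Position 4 ('c'): window [3,4] length 2
  Position 5 ('h'): window [3,5] length 3
  Position 6 ('h'): repeat (last at 5), move window start to 6
  Position 6 ('h'): window [6,6] length 1
Longest substring with no repeats: "cha" with length 3

3


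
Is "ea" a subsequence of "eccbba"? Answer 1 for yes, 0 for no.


Check if "ea" is a subsequence of "eccbba"
Greedy scan:
  Position 0 ('e'): matches sub[0] = 'e'
  Position 1 ('c'): no match needed
  Position 2 ('c'): no match needed
  Position 3 ('b'): no match needed
  Position 4 ('b'): no match needed
  Position 5 ('a'): matches sub[1] = 'a'
All 2 characters matched => is a subsequence

1


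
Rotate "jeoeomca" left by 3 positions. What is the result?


Input: "jeoeomca", rotate left by 3
First 3 characters: "jeo"
Remaining characters: "eomca"
Concatenate remaining + first: "eomca" + "jeo" = "eomcajeo"

eomcajeo


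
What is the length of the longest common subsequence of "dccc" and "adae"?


LCS of "dccc" and "adae"
DP table:
           a    d    a    e
      0    0    0    0    0
  d   0    0    1    1    1
  c   0    0    1    1    1
  c   0    0    1    1    1
  c   0    0    1    1    1
LCS length = dp[4][4] = 1

1


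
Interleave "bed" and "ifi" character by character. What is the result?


Interleaving "bed" and "ifi":
  Position 0: 'b' from first, 'i' from second => "bi"
  Position 1: 'e' from first, 'f' from second => "ef"
  Position 2: 'd' from first, 'i' from second => "di"
Result: biefdi

biefdi


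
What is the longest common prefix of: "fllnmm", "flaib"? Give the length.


Words: fllnmm, flaib
  Position 0: all 'f' => match
  Position 1: all 'l' => match
  Position 2: ('l', 'a') => mismatch, stop
LCP = "fl" (length 2)

2


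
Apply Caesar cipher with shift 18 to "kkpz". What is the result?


Caesar cipher: shift "kkpz" by 18
  'k' (pos 10) + 18 = pos 2 = 'c'
  'k' (pos 10) + 18 = pos 2 = 'c'
  'p' (pos 15) + 18 = pos 7 = 'h'
  'z' (pos 25) + 18 = pos 17 = 'r'
Result: cchr

cchr


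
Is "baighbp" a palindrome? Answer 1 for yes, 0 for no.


Input: baighbp
Reversed: pbhgiab
  Compare pos 0 ('b') with pos 6 ('p'): MISMATCH
  Compare pos 1 ('a') with pos 5 ('b'): MISMATCH
  Compare pos 2 ('i') with pos 4 ('h'): MISMATCH
Result: not a palindrome

0


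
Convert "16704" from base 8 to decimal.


Input: "16704" in base 8
Positional expansion:
  Digit '1' (value 1) x 8^4 = 4096
  Digit '6' (value 6) x 8^3 = 3072
  Digit '7' (value 7) x 8^2 = 448
  Digit '0' (value 0) x 8^1 = 0
  Digit '4' (value 4) x 8^0 = 4
Sum = 7620

7620


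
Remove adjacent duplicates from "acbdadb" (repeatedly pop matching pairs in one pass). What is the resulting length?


Input: acbdadb
Stack-based adjacent duplicate removal:
  Read 'a': push. Stack: a
  Read 'c': push. Stack: ac
  Read 'b': push. Stack: acb
  Read 'd': push. Stack: acbd
  Read 'a': push. Stack: acbda
  Read 'd': push. Stack: acbdad
  Read 'b': push. Stack: acbdadb
Final stack: "acbdadb" (length 7)

7


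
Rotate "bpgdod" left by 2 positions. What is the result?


Input: "bpgdod", rotate left by 2
First 2 characters: "bp"
Remaining characters: "gdod"
Concatenate remaining + first: "gdod" + "bp" = "gdodbp"

gdodbp


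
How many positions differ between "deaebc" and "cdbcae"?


Comparing "deaebc" and "cdbcae" position by position:
  Position 0: 'd' vs 'c' => DIFFER
  Position 1: 'e' vs 'd' => DIFFER
  Position 2: 'a' vs 'b' => DIFFER
  Position 3: 'e' vs 'c' => DIFFER
  Position 4: 'b' vs 'a' => DIFFER
  Position 5: 'c' vs 'e' => DIFFER
Positions that differ: 6

6


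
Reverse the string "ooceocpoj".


Input: ooceocpoj
Reading characters right to left:
  Position 8: 'j'
  Position 7: 'o'
  Position 6: 'p'
  Position 5: 'c'
  Position 4: 'o'
  Position 3: 'e'
  Position 2: 'c'
  Position 1: 'o'
  Position 0: 'o'
Reversed: jopcoecoo

jopcoecoo


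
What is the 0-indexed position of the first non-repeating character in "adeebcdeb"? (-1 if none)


Input: adeebcdeb
Character frequencies:
  'a': 1
  'b': 2
  'c': 1
  'd': 2
  'e': 3
Scanning left to right for freq == 1:
  Position 0 ('a'): unique! => answer = 0

0


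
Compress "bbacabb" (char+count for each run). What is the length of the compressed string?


Input: bbacabb
Runs:
  'b' x 2 => "b2"
  'a' x 1 => "a1"
  'c' x 1 => "c1"
  'a' x 1 => "a1"
  'b' x 2 => "b2"
Compressed: "b2a1c1a1b2"
Compressed length: 10

10


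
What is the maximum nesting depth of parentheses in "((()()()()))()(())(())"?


Input: "((()()()()))()(())(())"
Tracking depth:
  Position 0 '(': depth becomes 1
  Position 1 '(': depth becomes 2
  Position 2 '(': depth becomes 3
  Position 3 ')': depth becomes 2
  Position 4 '(': depth becomes 3
  Position 5 ')': depth becomes 2
  Position 6 '(': depth becomes 3
  Position 7 ')': depth becomes 2
  Position 8 '(': depth becomes 3
  Position 9 ')': depth becomes 2
  Position 10 ')': depth becomes 1
  Position 11 ')': depth becomes 0
  Position 12 '(': depth becomes 1
  Position 13 ')': depth becomes 0
  Position 14 '(': depth becomes 1
  Position 15 '(': depth becomes 2
  Position 16 ')': depth becomes 1
  Position 17 ')': depth becomes 0
  Position 18 '(': depth becomes 1
  Position 19 '(': depth becomes 2
  Position 20 ')': depth becomes 1
  Position 21 ')': depth becomes 0
Maximum depth reached: 3

3


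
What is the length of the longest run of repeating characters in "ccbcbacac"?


Input: "ccbcbacac"
Scanning for longest run:
  Position 1 ('c'): continues run of 'c', length=2
  Position 2 ('b'): new char, reset run to 1
  Position 3 ('c'): new char, reset run to 1
  Position 4 ('b'): new char, reset run to 1
  Position 5 ('a'): new char, reset run to 1
  Position 6 ('c'): new char, reset run to 1
  Position 7 ('a'): new char, reset run to 1
  Position 8 ('c'): new char, reset run to 1
Longest run: 'c' with length 2

2


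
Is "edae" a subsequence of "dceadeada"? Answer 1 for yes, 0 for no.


Check if "edae" is a subsequence of "dceadeada"
Greedy scan:
  Position 0 ('d'): no match needed
  Position 1 ('c'): no match needed
  Position 2 ('e'): matches sub[0] = 'e'
  Position 3 ('a'): no match needed
  Position 4 ('d'): matches sub[1] = 'd'
  Position 5 ('e'): no match needed
  Position 6 ('a'): matches sub[2] = 'a'
  Position 7 ('d'): no match needed
  Position 8 ('a'): no match needed
Only matched 3/4 characters => not a subsequence

0


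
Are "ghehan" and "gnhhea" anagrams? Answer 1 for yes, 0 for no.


Strings: "ghehan", "gnhhea"
Sorted first:  aeghhn
Sorted second: aeghhn
Sorted forms match => anagrams

1


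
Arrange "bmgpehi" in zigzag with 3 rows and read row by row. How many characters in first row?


Zigzag "bmgpehi" into 3 rows:
Placing characters:
  'b' => row 0
  'm' => row 1
  'g' => row 2
  'p' => row 1
  'e' => row 0
  'h' => row 1
  'i' => row 2
Rows:
  Row 0: "be"
  Row 1: "mph"
  Row 2: "gi"
First row length: 2

2


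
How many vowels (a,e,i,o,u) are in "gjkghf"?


Input: gjkghf
Checking each character:
  'g' at position 0: consonant
  'j' at position 1: consonant
  'k' at position 2: consonant
  'g' at position 3: consonant
  'h' at position 4: consonant
  'f' at position 5: consonant
Total vowels: 0

0


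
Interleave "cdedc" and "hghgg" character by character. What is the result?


Interleaving "cdedc" and "hghgg":
  Position 0: 'c' from first, 'h' from second => "ch"
  Position 1: 'd' from first, 'g' from second => "dg"
  Position 2: 'e' from first, 'h' from second => "eh"
  Position 3: 'd' from first, 'g' from second => "dg"
  Position 4: 'c' from first, 'g' from second => "cg"
Result: chdgehdgcg

chdgehdgcg


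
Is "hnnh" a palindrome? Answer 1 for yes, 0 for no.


Input: hnnh
Reversed: hnnh
  Compare pos 0 ('h') with pos 3 ('h'): match
  Compare pos 1 ('n') with pos 2 ('n'): match
Result: palindrome

1


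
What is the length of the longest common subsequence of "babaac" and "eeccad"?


LCS of "babaac" and "eeccad"
DP table:
           e    e    c    c    a    d
      0    0    0    0    0    0    0
  b   0    0    0    0    0    0    0
  a   0    0    0    0    0    1    1
  b   0    0    0    0    0    1    1
  a   0    0    0    0    0    1    1
  a   0    0    0    0    0    1    1
  c   0    0    0    1    1    1    1
LCS length = dp[6][6] = 1

1


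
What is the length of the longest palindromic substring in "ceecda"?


Input: "ceecda"
Checking substrings for palindromes:
  [0:4] "ceec" (len 4) => palindrome
  [1:3] "ee" (len 2) => palindrome
Longest palindromic substring: "ceec" with length 4

4


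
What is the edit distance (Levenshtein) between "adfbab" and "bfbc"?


Computing edit distance: "adfbab" -> "bfbc"
DP table:
           b    f    b    c
      0    1    2    3    4
  a   1    1    2    3    4
  d   2    2    2    3    4
  f   3    3    2    3    4
  b   4    3    3    2    3
  a   5    4    4    3    3
  b   6    5    5    4    4
Edit distance = dp[6][4] = 4

4


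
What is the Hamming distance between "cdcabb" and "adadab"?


Comparing "cdcabb" and "adadab" position by position:
  Position 0: 'c' vs 'a' => differ
  Position 1: 'd' vs 'd' => same
  Position 2: 'c' vs 'a' => differ
  Position 3: 'a' vs 'd' => differ
  Position 4: 'b' vs 'a' => differ
  Position 5: 'b' vs 'b' => same
Total differences (Hamming distance): 4

4


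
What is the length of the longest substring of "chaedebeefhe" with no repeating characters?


Input: "chaedebeefhe"
Sliding window (track last position of each char):
  Position 0 ('c'): window [0,0] length 1 -- new best
  Position 1 ('h'): window [0,1] length 2 -- new best
  Position 2 ('a'): window [0,2] length 3 -- new best
  Position 3 ('e'): window [0,3] length 4 -- new best
  Position 4 ('d'): window [0,4] length 5 -- new best
  Position 5 ('e'): repeat (last at 3), move window start to 4
  Position 5 ('e'): window [4,5] length 2
  Position 6 ('b'): window [4,6] length 3
  Position 7 ('e'): repeat (last at 5), move window start to 6
  Position 7 ('e'): window [6,7] length 2
  Position 8 ('e'): repeat (last at 7), move window start to 8
  Position 8 ('e'): window [8,8] length 1
  Position 9 ('f'): window [8,9] length 2
  Position 10 ('h'): window [8,10] length 3
  Position 11 ('e'): repeat (last at 8), move window start to 9
  Position 11 ('e'): window [9,11] length 3
Longest substring with no repeats: "chaed" with length 5

5


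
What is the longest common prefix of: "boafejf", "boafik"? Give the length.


Words: boafejf, boafik
  Position 0: all 'b' => match
  Position 1: all 'o' => match
  Position 2: all 'a' => match
  Position 3: all 'f' => match
  Position 4: ('e', 'i') => mismatch, stop
LCP = "boaf" (length 4)

4


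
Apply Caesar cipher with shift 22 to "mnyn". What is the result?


Caesar cipher: shift "mnyn" by 22
  'm' (pos 12) + 22 = pos 8 = 'i'
  'n' (pos 13) + 22 = pos 9 = 'j'
  'y' (pos 24) + 22 = pos 20 = 'u'
  'n' (pos 13) + 22 = pos 9 = 'j'
Result: ijuj

ijuj


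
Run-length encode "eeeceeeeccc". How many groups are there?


Input: eeeceeeeccc
Scanning for consecutive runs:
  Group 1: 'e' x 3 (positions 0-2)
  Group 2: 'c' x 1 (positions 3-3)
  Group 3: 'e' x 4 (positions 4-7)
  Group 4: 'c' x 3 (positions 8-10)
Total groups: 4

4


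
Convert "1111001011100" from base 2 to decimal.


Input: "1111001011100" in base 2
Positional expansion:
  Digit '1' (value 1) x 2^12 = 4096
  Digit '1' (value 1) x 2^11 = 2048
  Digit '1' (value 1) x 2^10 = 1024
  Digit '1' (value 1) x 2^9 = 512
  Digit '0' (value 0) x 2^8 = 0
  Digit '0' (value 0) x 2^7 = 0
  Digit '1' (value 1) x 2^6 = 64
  Digit '0' (value 0) x 2^5 = 0
  Digit '1' (value 1) x 2^4 = 16
  Digit '1' (value 1) x 2^3 = 8
  Digit '1' (value 1) x 2^2 = 4
  Digit '0' (value 0) x 2^1 = 0
  Digit '0' (value 0) x 2^0 = 0
Sum = 7772

7772


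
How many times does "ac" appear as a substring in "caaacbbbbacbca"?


Searching for "ac" in "caaacbbbbacbca"
Scanning each position:
  Position 0: "ca" => no
  Position 1: "aa" => no
  Position 2: "aa" => no
  Position 3: "ac" => MATCH
  Position 4: "cb" => no
  Position 5: "bb" => no
  Position 6: "bb" => no
  Position 7: "bb" => no
  Position 8: "ba" => no
  Position 9: "ac" => MATCH
  Position 10: "cb" => no
  Position 11: "bc" => no
  Position 12: "ca" => no
Total occurrences: 2

2


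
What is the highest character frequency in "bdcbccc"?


Input: bdcbccc
Character counts:
  'b': 2
  'c': 4
  'd': 1
Maximum frequency: 4

4


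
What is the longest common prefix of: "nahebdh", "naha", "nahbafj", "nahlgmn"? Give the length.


Words: nahebdh, naha, nahbafj, nahlgmn
  Position 0: all 'n' => match
  Position 1: all 'a' => match
  Position 2: all 'h' => match
  Position 3: ('e', 'a', 'b', 'l') => mismatch, stop
LCP = "nah" (length 3)

3


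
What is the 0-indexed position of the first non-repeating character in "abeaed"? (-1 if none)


Input: abeaed
Character frequencies:
  'a': 2
  'b': 1
  'd': 1
  'e': 2
Scanning left to right for freq == 1:
  Position 0 ('a'): freq=2, skip
  Position 1 ('b'): unique! => answer = 1

1


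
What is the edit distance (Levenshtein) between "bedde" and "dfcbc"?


Computing edit distance: "bedde" -> "dfcbc"
DP table:
           d    f    c    b    c
      0    1    2    3    4    5
  b   1    1    2    3    3    4
  e   2    2    2    3    4    4
  d   3    2    3    3    4    5
  d   4    3    3    4    4    5
  e   5    4    4    4    5    5
Edit distance = dp[5][5] = 5

5


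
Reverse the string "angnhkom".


Input: angnhkom
Reading characters right to left:
  Position 7: 'm'
  Position 6: 'o'
  Position 5: 'k'
  Position 4: 'h'
  Position 3: 'n'
  Position 2: 'g'
  Position 1: 'n'
  Position 0: 'a'
Reversed: mokhngna

mokhngna


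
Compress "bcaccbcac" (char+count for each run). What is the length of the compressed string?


Input: bcaccbcac
Runs:
  'b' x 1 => "b1"
  'c' x 1 => "c1"
  'a' x 1 => "a1"
  'c' x 2 => "c2"
  'b' x 1 => "b1"
  'c' x 1 => "c1"
  'a' x 1 => "a1"
  'c' x 1 => "c1"
Compressed: "b1c1a1c2b1c1a1c1"
Compressed length: 16

16


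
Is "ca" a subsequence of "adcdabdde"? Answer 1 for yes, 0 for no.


Check if "ca" is a subsequence of "adcdabdde"
Greedy scan:
  Position 0 ('a'): no match needed
  Position 1 ('d'): no match needed
  Position 2 ('c'): matches sub[0] = 'c'
  Position 3 ('d'): no match needed
  Position 4 ('a'): matches sub[1] = 'a'
  Position 5 ('b'): no match needed
  Position 6 ('d'): no match needed
  Position 7 ('d'): no match needed
  Position 8 ('e'): no match needed
All 2 characters matched => is a subsequence

1


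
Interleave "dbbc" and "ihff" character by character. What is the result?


Interleaving "dbbc" and "ihff":
  Position 0: 'd' from first, 'i' from second => "di"
  Position 1: 'b' from first, 'h' from second => "bh"
  Position 2: 'b' from first, 'f' from second => "bf"
  Position 3: 'c' from first, 'f' from second => "cf"
Result: dibhbfcf

dibhbfcf


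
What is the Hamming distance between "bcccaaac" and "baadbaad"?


Comparing "bcccaaac" and "baadbaad" position by position:
  Position 0: 'b' vs 'b' => same
  Position 1: 'c' vs 'a' => differ
  Position 2: 'c' vs 'a' => differ
  Position 3: 'c' vs 'd' => differ
  Position 4: 'a' vs 'b' => differ
  Position 5: 'a' vs 'a' => same
  Position 6: 'a' vs 'a' => same
  Position 7: 'c' vs 'd' => differ
Total differences (Hamming distance): 5

5


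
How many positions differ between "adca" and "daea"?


Comparing "adca" and "daea" position by position:
  Position 0: 'a' vs 'd' => DIFFER
  Position 1: 'd' vs 'a' => DIFFER
  Position 2: 'c' vs 'e' => DIFFER
  Position 3: 'a' vs 'a' => same
Positions that differ: 3

3


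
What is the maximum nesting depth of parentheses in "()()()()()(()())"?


Input: "()()()()()(()())"
Tracking depth:
  Position 0 '(': depth becomes 1
  Position 1 ')': depth becomes 0
  Position 2 '(': depth becomes 1
  Position 3 ')': depth becomes 0
  Position 4 '(': depth becomes 1
  Position 5 ')': depth becomes 0
  Position 6 '(': depth becomes 1
  Position 7 ')': depth becomes 0
  Position 8 '(': depth becomes 1
  Position 9 ')': depth becomes 0
  Position 10 '(': depth becomes 1
  Position 11 '(': depth becomes 2
  Position 12 ')': depth becomes 1
  Position 13 '(': depth becomes 2
  Position 14 ')': depth becomes 1
  Position 15 ')': depth becomes 0
Maximum depth reached: 2

2


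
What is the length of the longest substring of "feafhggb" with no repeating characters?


Input: "feafhggb"
Sliding window (track last position of each char):
  Position 0 ('f'): window [0,0] length 1 -- new best
  Position 1 ('e'): window [0,1] length 2 -- new best
  Position 2 ('a'): window [0,2] length 3 -- new best
  Position 3 ('f'): repeat (last at 0), move window start to 1
  Position 3 ('f'): window [1,3] length 3
  Position 4 ('h'): window [1,4] length 4 -- new best
  Position 5 ('g'): window [1,5] length 5 -- new best
  Position 6 ('g'): repeat (last at 5), move window start to 6
  Position 6 ('g'): window [6,6] length 1
  Position 7 ('b'): window [6,7] length 2
Longest substring with no repeats: "eafhg" with length 5

5


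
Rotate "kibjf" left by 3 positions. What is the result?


Input: "kibjf", rotate left by 3
First 3 characters: "kib"
Remaining characters: "jf"
Concatenate remaining + first: "jf" + "kib" = "jfkib"

jfkib


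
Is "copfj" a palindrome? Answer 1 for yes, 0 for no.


Input: copfj
Reversed: jfpoc
  Compare pos 0 ('c') with pos 4 ('j'): MISMATCH
  Compare pos 1 ('o') with pos 3 ('f'): MISMATCH
Result: not a palindrome

0


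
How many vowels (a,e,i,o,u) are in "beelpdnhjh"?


Input: beelpdnhjh
Checking each character:
  'b' at position 0: consonant
  'e' at position 1: vowel (running total: 1)
  'e' at position 2: vowel (running total: 2)
  'l' at position 3: consonant
  'p' at position 4: consonant
  'd' at position 5: consonant
  'n' at position 6: consonant
  'h' at position 7: consonant
  'j' at position 8: consonant
  'h' at position 9: consonant
Total vowels: 2

2


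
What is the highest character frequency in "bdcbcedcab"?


Input: bdcbcedcab
Character counts:
  'a': 1
  'b': 3
  'c': 3
  'd': 2
  'e': 1
Maximum frequency: 3

3


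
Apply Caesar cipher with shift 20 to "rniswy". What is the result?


Caesar cipher: shift "rniswy" by 20
  'r' (pos 17) + 20 = pos 11 = 'l'
  'n' (pos 13) + 20 = pos 7 = 'h'
  'i' (pos 8) + 20 = pos 2 = 'c'
  's' (pos 18) + 20 = pos 12 = 'm'
  'w' (pos 22) + 20 = pos 16 = 'q'
  'y' (pos 24) + 20 = pos 18 = 's'
Result: lhcmqs

lhcmqs


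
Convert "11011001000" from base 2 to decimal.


Input: "11011001000" in base 2
Positional expansion:
  Digit '1' (value 1) x 2^10 = 1024
  Digit '1' (value 1) x 2^9 = 512
  Digit '0' (value 0) x 2^8 = 0
  Digit '1' (value 1) x 2^7 = 128
  Digit '1' (value 1) x 2^6 = 64
  Digit '0' (value 0) x 2^5 = 0
  Digit '0' (value 0) x 2^4 = 0
  Digit '1' (value 1) x 2^3 = 8
  Digit '0' (value 0) x 2^2 = 0
  Digit '0' (value 0) x 2^1 = 0
  Digit '0' (value 0) x 2^0 = 0
Sum = 1736

1736


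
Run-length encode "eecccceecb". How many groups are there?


Input: eecccceecb
Scanning for consecutive runs:
  Group 1: 'e' x 2 (positions 0-1)
  Group 2: 'c' x 4 (positions 2-5)
  Group 3: 'e' x 2 (positions 6-7)
  Group 4: 'c' x 1 (positions 8-8)
  Group 5: 'b' x 1 (positions 9-9)
Total groups: 5

5


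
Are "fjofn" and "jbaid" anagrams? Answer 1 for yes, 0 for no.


Strings: "fjofn", "jbaid"
Sorted first:  ffjno
Sorted second: abdij
Differ at position 0: 'f' vs 'a' => not anagrams

0


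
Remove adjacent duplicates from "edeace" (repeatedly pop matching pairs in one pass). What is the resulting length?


Input: edeace
Stack-based adjacent duplicate removal:
  Read 'e': push. Stack: e
  Read 'd': push. Stack: ed
  Read 'e': push. Stack: ede
  Read 'a': push. Stack: edea
  Read 'c': push. Stack: edeac
  Read 'e': push. Stack: edeace
Final stack: "edeace" (length 6)

6


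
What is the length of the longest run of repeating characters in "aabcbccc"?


Input: "aabcbccc"
Scanning for longest run:
  Position 1 ('a'): continues run of 'a', length=2
  Position 2 ('b'): new char, reset run to 1
  Position 3 ('c'): new char, reset run to 1
  Position 4 ('b'): new char, reset run to 1
  Position 5 ('c'): new char, reset run to 1
  Position 6 ('c'): continues run of 'c', length=2
  Position 7 ('c'): continues run of 'c', length=3
Longest run: 'c' with length 3

3


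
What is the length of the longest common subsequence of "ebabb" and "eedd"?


LCS of "ebabb" and "eedd"
DP table:
           e    e    d    d
      0    0    0    0    0
  e   0    1    1    1    1
  b   0    1    1    1    1
  a   0    1    1    1    1
  b   0    1    1    1    1
  b   0    1    1    1    1
LCS length = dp[5][4] = 1

1


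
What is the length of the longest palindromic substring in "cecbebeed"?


Input: "cecbebeed"
Checking substrings for palindromes:
  [0:3] "cec" (len 3) => palindrome
  [3:6] "beb" (len 3) => palindrome
  [4:7] "ebe" (len 3) => palindrome
  [6:8] "ee" (len 2) => palindrome
Longest palindromic substring: "cec" with length 3

3


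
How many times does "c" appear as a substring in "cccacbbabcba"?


Searching for "c" in "cccacbbabcba"
Scanning each position:
  Position 0: "c" => MATCH
  Position 1: "c" => MATCH
  Position 2: "c" => MATCH
  Position 3: "a" => no
  Position 4: "c" => MATCH
  Position 5: "b" => no
  Position 6: "b" => no
  Position 7: "a" => no
  Position 8: "b" => no
  Position 9: "c" => MATCH
  Position 10: "b" => no
  Position 11: "a" => no
Total occurrences: 5

5


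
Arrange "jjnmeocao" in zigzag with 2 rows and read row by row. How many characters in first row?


Zigzag "jjnmeocao" into 2 rows:
Placing characters:
  'j' => row 0
  'j' => row 1
  'n' => row 0
  'm' => row 1
  'e' => row 0
  'o' => row 1
  'c' => row 0
  'a' => row 1
  'o' => row 0
Rows:
  Row 0: "jneco"
  Row 1: "jmoa"
First row length: 5

5


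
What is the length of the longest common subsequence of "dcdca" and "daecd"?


LCS of "dcdca" and "daecd"
DP table:
           d    a    e    c    d
      0    0    0    0    0    0
  d   0    1    1    1    1    1
  c   0    1    1    1    2    2
  d   0    1    1    1    2    3
  c   0    1    1    1    2    3
  a   0    1    2    2    2    3
LCS length = dp[5][5] = 3

3


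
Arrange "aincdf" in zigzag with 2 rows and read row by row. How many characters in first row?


Zigzag "aincdf" into 2 rows:
Placing characters:
  'a' => row 0
  'i' => row 1
  'n' => row 0
  'c' => row 1
  'd' => row 0
  'f' => row 1
Rows:
  Row 0: "and"
  Row 1: "icf"
First row length: 3

3


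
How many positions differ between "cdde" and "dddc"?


Comparing "cdde" and "dddc" position by position:
  Position 0: 'c' vs 'd' => DIFFER
  Position 1: 'd' vs 'd' => same
  Position 2: 'd' vs 'd' => same
  Position 3: 'e' vs 'c' => DIFFER
Positions that differ: 2

2


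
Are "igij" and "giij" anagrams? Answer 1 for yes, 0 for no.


Strings: "igij", "giij"
Sorted first:  giij
Sorted second: giij
Sorted forms match => anagrams

1


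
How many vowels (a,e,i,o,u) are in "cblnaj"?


Input: cblnaj
Checking each character:
  'c' at position 0: consonant
  'b' at position 1: consonant
  'l' at position 2: consonant
  'n' at position 3: consonant
  'a' at position 4: vowel (running total: 1)
  'j' at position 5: consonant
Total vowels: 1

1
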